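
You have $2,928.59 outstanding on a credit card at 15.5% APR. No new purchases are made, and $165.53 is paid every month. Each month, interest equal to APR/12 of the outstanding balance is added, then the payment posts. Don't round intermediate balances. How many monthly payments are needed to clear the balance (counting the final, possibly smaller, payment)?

21 months

Monthly rate r = 15.5%/12 = 1.29167% = 0.0129167.
Recurrence: B ← B·(1+r) − $165.53.
Month 1: interest $37.83; balance after payment $2,800.89.
Month 2: interest $36.18; balance after payment $2,671.54.
Closed form: n = −ln(1 − rB₀/P)/ln(1+r) = −ln(0.77148)/ln(1.01292) ≈ 20.216, so the balance reaches zero during payment 21.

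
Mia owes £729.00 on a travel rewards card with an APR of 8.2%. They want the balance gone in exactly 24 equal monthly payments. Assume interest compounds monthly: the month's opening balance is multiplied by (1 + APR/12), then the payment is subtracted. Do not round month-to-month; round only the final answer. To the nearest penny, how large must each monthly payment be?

Monthly rate r = 8.2%/12 = 0.683333% = 0.00683333.
Level-payment amortization: P = B₀·r / (1 − (1+r)^(−n)) = 729.00·0.00683333 / (1 − 1.00683^(−24)).
Denominator 1 − (1+r)^(−24) = 0.150784423.
P = 4.9815 / 0.150784423 ≈ 33.04.

£33.04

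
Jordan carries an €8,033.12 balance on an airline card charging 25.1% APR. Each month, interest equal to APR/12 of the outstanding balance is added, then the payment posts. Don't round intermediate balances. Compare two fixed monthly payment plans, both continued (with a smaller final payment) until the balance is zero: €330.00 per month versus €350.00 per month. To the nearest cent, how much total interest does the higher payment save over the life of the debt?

€286.03

Monthly rate r = 25.1%/12 = 2.09167% = 0.0209167.
At €330.00/mo: n = ⌈−ln(1 − rB₀/P)/ln(1+r)⌉ = 35 payments (last €125.56); total interest = total paid − €8,033.12 = €3,312.44.
At €350.00/mo: 32 payments (last €209.53); total interest €3,026.41.
Interest saved = €3,312.44 − €3,026.41 = €286.03.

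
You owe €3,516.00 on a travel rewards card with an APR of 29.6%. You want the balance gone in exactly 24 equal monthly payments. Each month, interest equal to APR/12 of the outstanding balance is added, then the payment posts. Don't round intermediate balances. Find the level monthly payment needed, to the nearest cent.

Monthly rate r = 29.6%/12 = 2.46667% = 0.0246667.
Level-payment amortization: P = B₀·r / (1 − (1+r)^(−n)) = 3516.00·0.0246667 / (1 − 1.02467^(−24)).
Denominator 1 − (1+r)^(−24) = 0.44279193.
P = 86.728 / 0.44279193 ≈ 195.87.

€195.87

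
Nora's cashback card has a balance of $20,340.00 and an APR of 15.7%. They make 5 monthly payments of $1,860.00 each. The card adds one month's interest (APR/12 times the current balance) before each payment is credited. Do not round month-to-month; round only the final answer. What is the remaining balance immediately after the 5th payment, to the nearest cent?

$12,159.30

Monthly rate r = 15.7%/12 = 1.30833% = 0.0130833.
Each month: B ← B·(1+r) − $1,860.00.
Month 1: interest $266.11; balance after payment $18,746.12.
Month 2: interest $245.26; balance after payment $17,131.38.
Month 3: interest $224.14; balance after payment $15,495.51.
Month 4: interest $202.73; balance after payment $13,838.25.
Month 5: interest $181.05; balance after payment $12,159.30.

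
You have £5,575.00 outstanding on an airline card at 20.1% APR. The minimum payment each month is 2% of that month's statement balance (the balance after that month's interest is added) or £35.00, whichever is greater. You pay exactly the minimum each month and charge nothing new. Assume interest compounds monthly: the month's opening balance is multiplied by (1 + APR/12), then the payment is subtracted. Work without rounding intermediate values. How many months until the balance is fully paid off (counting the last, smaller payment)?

Monthly rate r = 20.1%/12 = 1.675% = 0.01675.
While 2% of the post-interest balance exceeds £35.00, each month B ← (B·(1+r))·(1 − 0.02), i.e. B shrinks by the factor (1+r)·0.98 = 0.99642.
This holds for months 1–328. Entering month 329 the balance is £1,716.52; 2% of the post-interest balance is now below £35.00, so the flat £35.00 minimum applies from here.
From month 329 a fixed £35.00 at rate r clears £1,716.52 in 104 more payments. Total: 328 + 104 = 432 months.

432 months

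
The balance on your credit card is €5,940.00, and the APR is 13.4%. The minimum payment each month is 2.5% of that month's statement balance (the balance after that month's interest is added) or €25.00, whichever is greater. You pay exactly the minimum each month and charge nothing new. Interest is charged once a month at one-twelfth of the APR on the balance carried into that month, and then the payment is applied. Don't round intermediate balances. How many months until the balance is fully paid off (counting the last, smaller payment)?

179 months

Monthly rate r = 13.4%/12 = 1.11667% = 0.0111667.
While 2.5% of the post-interest balance exceeds €25.00, each month B ← (B·(1+r))·(1 − 0.025), i.e. B shrinks by the factor (1+r)·0.975 = 0.98589.
This holds for months 1–127. Entering month 128 the balance is €976.92; 2.5% of the post-interest balance is now below €25.00, so the flat €25.00 minimum applies from here.
From month 128 a fixed €25.00 at rate r clears €976.92 in 52 more payments. Total: 127 + 52 = 179 months.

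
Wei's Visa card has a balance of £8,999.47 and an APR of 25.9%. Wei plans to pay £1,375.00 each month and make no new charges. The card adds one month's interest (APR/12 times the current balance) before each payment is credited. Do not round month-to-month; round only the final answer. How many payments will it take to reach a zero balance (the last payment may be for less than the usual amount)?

Monthly rate r = 25.9%/12 = 2.15833% = 0.0215833.
Recurrence: B ← B·(1+r) − £1,375.00.
Month 1: interest £194.24; balance after payment £7,818.71.
Month 2: interest £168.75; balance after payment £6,612.46.
Closed form: n = −ln(1 − rB₀/P)/ln(1+r) = −ln(0.85874)/ln(1.02158) ≈ 7.132, so the balance reaches zero during payment 8.

8 months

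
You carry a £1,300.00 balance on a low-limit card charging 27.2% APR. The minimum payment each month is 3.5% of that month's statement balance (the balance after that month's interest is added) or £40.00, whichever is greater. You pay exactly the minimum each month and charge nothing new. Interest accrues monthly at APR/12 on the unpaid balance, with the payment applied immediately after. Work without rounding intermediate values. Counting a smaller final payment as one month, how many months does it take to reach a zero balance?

Monthly rate r = 27.2%/12 = 2.26667% = 0.0226667.
While 3.5% of the post-interest balance exceeds £40.00, each month B ← (B·(1+r))·(1 − 0.035), i.e. B shrinks by the factor (1+r)·0.965 = 0.98687.
This holds for months 1–12. Entering month 13 the balance is £1,109.38; 3.5% of the post-interest balance is now below £40.00, so the flat £40.00 minimum applies from here.
From month 13 a fixed £40.00 at rate r clears £1,109.38 in 45 more payments. Total: 12 + 45 = 57 months.

57 months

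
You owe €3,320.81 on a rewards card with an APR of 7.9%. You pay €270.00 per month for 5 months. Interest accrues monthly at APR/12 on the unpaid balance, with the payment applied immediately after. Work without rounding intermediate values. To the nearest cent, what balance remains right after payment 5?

Monthly rate r = 7.9%/12 = 0.658333% = 0.00658333.
Each month: B ← B·(1+r) − €270.00.
Month 1: interest €21.86; balance after payment €3,072.67.
Month 2: interest €20.23; balance after payment €2,822.90.
Month 3: interest €18.58; balance after payment €2,571.48.
Month 4: interest €16.93; balance after payment €2,318.41.
Month 5: interest €15.26; balance after payment €2,063.68.

€2,063.68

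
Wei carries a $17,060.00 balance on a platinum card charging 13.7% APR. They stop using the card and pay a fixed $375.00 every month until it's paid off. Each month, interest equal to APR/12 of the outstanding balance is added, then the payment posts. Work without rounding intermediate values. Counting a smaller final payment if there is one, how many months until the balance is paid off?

65 payments

Monthly rate r = 13.7%/12 = 1.14167% = 0.0114167.
Recurrence: B ← B·(1+r) − $375.00.
Month 1: interest $194.77; balance after payment $16,879.77.
Month 2: interest $192.71; balance after payment $16,697.48.
Closed form: n = −ln(1 − rB₀/P)/ln(1+r) = −ln(0.48062)/ln(1.01142) ≈ 64.542, so the balance reaches zero during payment 65.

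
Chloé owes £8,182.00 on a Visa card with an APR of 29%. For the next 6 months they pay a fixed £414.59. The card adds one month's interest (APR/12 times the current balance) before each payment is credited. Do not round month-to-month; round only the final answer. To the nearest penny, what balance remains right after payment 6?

£6,799.66

Monthly rate r = 29%/12 = 2.41667% = 0.0241667.
Each month: B ← B·(1+r) − £414.59.
Month 1: interest £197.73; balance after payment £7,965.14.
Month 2: interest £192.49; balance after payment £7,743.04.
Month 3: interest £187.12; balance after payment £7,515.58.
Month 4: interest £181.63; balance after payment £7,282.61.
Month 5: interest £176.00; balance after payment £7,044.02.
Month 6: interest £170.23; balance after payment £6,799.66.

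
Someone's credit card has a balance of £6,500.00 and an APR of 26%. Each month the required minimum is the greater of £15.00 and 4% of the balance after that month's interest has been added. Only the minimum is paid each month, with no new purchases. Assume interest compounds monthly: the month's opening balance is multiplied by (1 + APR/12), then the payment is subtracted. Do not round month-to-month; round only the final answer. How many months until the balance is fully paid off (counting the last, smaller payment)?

184 months

Monthly rate r = 26%/12 = 2.16667% = 0.0216667.
While 4% of the post-interest balance exceeds £15.00, each month B ← (B·(1+r))·(1 − 0.04), i.e. B shrinks by the factor (1+r)·0.96 = 0.9808.
This holds for months 1–149. Entering month 150 the balance is £361.74; 4% of the post-interest balance is now below £15.00, so the flat £15.00 minimum applies from here.
From month 150 a fixed £15.00 at rate r clears £361.74 in 35 more payments. Total: 149 + 35 = 184 months.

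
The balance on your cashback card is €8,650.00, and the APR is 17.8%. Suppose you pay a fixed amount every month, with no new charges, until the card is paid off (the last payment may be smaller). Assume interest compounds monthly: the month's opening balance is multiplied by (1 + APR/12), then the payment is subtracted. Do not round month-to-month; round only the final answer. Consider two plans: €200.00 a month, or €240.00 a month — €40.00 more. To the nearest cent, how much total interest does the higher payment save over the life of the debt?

Monthly rate r = 17.8%/12 = 1.48333% = 0.0148333.
At €200.00/mo: n = ⌈−ln(1 − rB₀/P)/ln(1+r)⌉ = 70 payments (last €135.60); total interest = total paid − €8,650.00 = €5,285.60.
At €240.00/mo: 52 payments (last €227.51); total interest €3,817.51.
Interest saved = €5,285.60 − €3,817.51 = €1,468.09.

€1,468.09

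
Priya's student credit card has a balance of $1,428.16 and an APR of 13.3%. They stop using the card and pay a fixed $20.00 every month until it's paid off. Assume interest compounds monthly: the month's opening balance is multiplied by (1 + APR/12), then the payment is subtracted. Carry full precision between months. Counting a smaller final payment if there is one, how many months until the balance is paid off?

143 payments

Monthly rate r = 13.3%/12 = 1.10833% = 0.0110833.
Recurrence: B ← B·(1+r) − $20.00.
Month 1: interest $15.83; balance after payment $1,423.99.
Month 2: interest $15.78; balance after payment $1,419.77.
Closed form: n = −ln(1 − rB₀/P)/ln(1+r) = −ln(0.20856)/ln(1.01108) ≈ 142.213, so the balance reaches zero during payment 143.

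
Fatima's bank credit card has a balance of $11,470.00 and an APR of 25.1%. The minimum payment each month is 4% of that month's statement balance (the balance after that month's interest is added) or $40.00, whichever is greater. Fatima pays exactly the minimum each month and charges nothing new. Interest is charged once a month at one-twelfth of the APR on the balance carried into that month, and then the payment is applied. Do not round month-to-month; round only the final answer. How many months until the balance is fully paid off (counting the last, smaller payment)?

Monthly rate r = 25.1%/12 = 2.09167% = 0.0209167.
While 4% of the post-interest balance exceeds $40.00, each month B ← (B·(1+r))·(1 − 0.04), i.e. B shrinks by the factor (1+r)·0.96 = 0.98008.
This holds for months 1–123. Entering month 124 the balance is $965.45; 4% of the post-interest balance is now below $40.00, so the flat $40.00 minimum applies from here.
From month 124 a fixed $40.00 at rate r clears $965.45 in 34 more payments. Total: 123 + 34 = 157 months.

157 months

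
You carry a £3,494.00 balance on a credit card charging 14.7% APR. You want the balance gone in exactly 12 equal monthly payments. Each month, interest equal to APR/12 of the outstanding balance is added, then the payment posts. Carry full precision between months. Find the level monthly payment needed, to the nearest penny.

Monthly rate r = 14.7%/12 = 1.225% = 0.01225.
Level-payment amortization: P = B₀·r / (1 − (1+r)^(−n)) = 3494.00·0.01225 / (1 − 1.01225^(−12)).
Denominator 1 − (1+r)^(−12) = 0.13593468.
P = 42.8015 / 0.13593468 ≈ 314.87.

£314.87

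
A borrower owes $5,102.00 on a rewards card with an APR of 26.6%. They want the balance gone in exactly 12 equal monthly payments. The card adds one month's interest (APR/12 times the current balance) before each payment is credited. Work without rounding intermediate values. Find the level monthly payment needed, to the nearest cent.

$488.89

Monthly rate r = 26.6%/12 = 2.21667% = 0.0221667.
Level-payment amortization: P = B₀·r / (1 − (1+r)^(−n)) = 5102.00·0.0221667 / (1 − 1.02217^(−12)).
Denominator 1 − (1+r)^(−12) = 0.231330891.
P = 113.094 / 0.231330891 ≈ 488.89.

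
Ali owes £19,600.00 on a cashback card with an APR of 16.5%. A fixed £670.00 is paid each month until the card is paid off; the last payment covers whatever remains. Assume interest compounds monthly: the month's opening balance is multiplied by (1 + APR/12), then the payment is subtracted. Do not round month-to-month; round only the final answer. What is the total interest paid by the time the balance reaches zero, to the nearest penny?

Monthly rate r = 16.5%/12 = 1.375% = 0.01375.
Payoff takes n = ⌈−ln(1 − rB₀/P)/ln(1+r)⌉ = ⌈37.680⌉ = 38 payments; the last is £456.28.
Total paid = 37·£670.00 + £456.28 = £25,246.28.
Total interest = total paid − principal = £25,246.28 − £19,600.00 = £5,646.28.

£5,646.28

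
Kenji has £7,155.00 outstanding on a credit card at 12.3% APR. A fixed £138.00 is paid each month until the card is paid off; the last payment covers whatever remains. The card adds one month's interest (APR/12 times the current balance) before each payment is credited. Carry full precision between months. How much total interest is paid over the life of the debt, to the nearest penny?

Monthly rate r = 12.3%/12 = 1.025% = 0.01025.
Payoff takes n = ⌈−ln(1 − rB₀/P)/ln(1+r)⌉ = ⌈74.339⌉ = 75 payments; the last is £46.88.
Total paid = 74·£138.00 + £46.88 = £10,258.88.
Total interest = total paid − principal = £10,258.88 − £7,155.00 = £3,103.88.

£3,103.88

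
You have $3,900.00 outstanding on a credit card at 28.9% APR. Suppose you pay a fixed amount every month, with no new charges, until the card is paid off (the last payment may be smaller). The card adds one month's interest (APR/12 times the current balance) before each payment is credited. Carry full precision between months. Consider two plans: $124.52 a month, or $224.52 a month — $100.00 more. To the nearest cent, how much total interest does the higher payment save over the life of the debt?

Monthly rate r = 28.9%/12 = 2.40833% = 0.0240833.
At $124.52/mo: n = ⌈−ln(1 − rB₀/P)/ln(1+r)⌉ = 59 payments (last $122.21); total interest = total paid − $3,900.00 = $3,444.37.
At $224.52/mo: 23 payments (last $173.22); total interest $1,212.66.
Interest saved = $3,444.37 − $1,212.66 = $2,231.71.

$2,231.71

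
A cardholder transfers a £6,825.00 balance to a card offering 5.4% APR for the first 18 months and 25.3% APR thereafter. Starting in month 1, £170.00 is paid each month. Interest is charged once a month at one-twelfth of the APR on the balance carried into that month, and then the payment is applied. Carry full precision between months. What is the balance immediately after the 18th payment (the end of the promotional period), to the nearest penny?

Promo months 1–18 at r₀ = 5.4%/12 = 0.0045; months 19+ at r₁ = 25.3%/12 = 0.0210833.
After month 18: iterate B ← B·(1+r₀) − £170.00 for 18 months → £4,219.58.

£4,219.58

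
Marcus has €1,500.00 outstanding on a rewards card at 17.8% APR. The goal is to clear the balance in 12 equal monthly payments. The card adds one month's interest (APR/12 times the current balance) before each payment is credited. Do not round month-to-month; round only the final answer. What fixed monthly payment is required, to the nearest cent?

€137.38

Monthly rate r = 17.8%/12 = 1.48333% = 0.0148333.
Level-payment amortization: P = B₀·r / (1 − (1+r)^(−n)) = 1500.00·0.0148333 / (1 − 1.01483^(−12)).
Denominator 1 − (1+r)^(−12) = 0.161962764.
P = 22.25 / 0.161962764 ≈ 137.38.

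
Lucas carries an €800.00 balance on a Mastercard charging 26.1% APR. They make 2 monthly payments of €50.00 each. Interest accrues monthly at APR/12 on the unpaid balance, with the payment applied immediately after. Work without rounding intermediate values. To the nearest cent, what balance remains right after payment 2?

Monthly rate r = 26.1%/12 = 2.175% = 0.02175.
Each month: B ← B·(1+r) − €50.00.
Month 1: interest €17.40; balance after payment €767.40.
Month 2: interest €16.69; balance after payment €734.09.

€734.09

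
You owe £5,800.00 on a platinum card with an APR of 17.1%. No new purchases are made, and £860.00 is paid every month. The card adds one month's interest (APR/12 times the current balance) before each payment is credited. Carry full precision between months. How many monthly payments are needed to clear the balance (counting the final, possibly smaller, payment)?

Monthly rate r = 17.1%/12 = 1.425% = 0.01425.
Recurrence: B ← B·(1+r) − £860.00.
Month 1: interest £82.65; balance after payment £5,022.65.
Month 2: interest £71.57; balance after payment £4,234.22.
Closed form: n = −ln(1 − rB₀/P)/ln(1+r) = −ln(0.9039)/ln(1.01425) ≈ 7.141, so the balance reaches zero during payment 8.

8 payments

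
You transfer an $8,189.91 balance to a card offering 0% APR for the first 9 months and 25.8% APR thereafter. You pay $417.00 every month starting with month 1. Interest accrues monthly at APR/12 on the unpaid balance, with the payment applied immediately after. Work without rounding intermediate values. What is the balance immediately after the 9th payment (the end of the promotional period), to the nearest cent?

$4,436.91

Promo months 1–9 at r₀ = 0%/12 = 0; months 10+ at r₁ = 25.8%/12 = 0.0215.
After month 9 (no interest yet): B = $8,189.91 − 9·$417.00 = $4,436.91.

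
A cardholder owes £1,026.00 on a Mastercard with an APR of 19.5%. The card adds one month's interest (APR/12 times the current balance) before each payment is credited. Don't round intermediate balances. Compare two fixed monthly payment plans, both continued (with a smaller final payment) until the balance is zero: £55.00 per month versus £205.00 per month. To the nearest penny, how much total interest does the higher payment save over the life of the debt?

Monthly rate r = 19.5%/12 = 1.625% = 0.01625.
At £55.00/mo: n = ⌈−ln(1 − rB₀/P)/ln(1+r)⌉ = 23 payments (last £22.42); total interest = total paid − £1,026.00 = £206.42.
At £205.00/mo: 6 payments (last £54.12); total interest £53.12.
Interest saved = £206.42 − £53.12 = £153.30.

£153.30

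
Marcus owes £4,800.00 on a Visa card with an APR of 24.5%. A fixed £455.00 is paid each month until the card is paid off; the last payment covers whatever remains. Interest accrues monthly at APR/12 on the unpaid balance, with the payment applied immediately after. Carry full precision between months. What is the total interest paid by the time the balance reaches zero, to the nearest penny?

Monthly rate r = 24.5%/12 = 2.04167% = 0.0204167.
Payoff takes n = ⌈−ln(1 − rB₀/P)/ln(1+r)⌉ = ⌈12.001⌉ = 13 payments; the last is £0.66.
Total paid = 12·£455.00 + £0.66 = £5,460.66.
Total interest = total paid − principal = £5,460.66 − £4,800.00 = £660.66.

£660.66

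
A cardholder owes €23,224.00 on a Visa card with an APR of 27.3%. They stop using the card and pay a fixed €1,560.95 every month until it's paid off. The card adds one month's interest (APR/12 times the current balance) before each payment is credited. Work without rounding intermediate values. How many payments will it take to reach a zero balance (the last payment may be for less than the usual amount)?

Monthly rate r = 27.3%/12 = 2.275% = 0.02275.
Recurrence: B ← B·(1+r) − €1,560.95.
Month 1: interest €528.35; balance after payment €22,191.40.
Month 2: interest €504.85; balance after payment €21,135.30.
Closed form: n = −ln(1 − rB₀/P)/ln(1+r) = −ln(0.66152)/ln(1.02275) ≈ 18.369, so the balance reaches zero during payment 19.

19 payments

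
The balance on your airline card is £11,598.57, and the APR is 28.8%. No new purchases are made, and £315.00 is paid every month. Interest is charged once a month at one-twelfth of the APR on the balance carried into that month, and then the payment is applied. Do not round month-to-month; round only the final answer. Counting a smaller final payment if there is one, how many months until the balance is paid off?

91 months

Monthly rate r = 28.8%/12 = 2.4% = 0.024.
Recurrence: B ← B·(1+r) − £315.00.
Month 1: interest £278.37; balance after payment £11,561.94.
Month 2: interest £277.49; balance after payment £11,524.42.
Closed form: n = −ln(1 − rB₀/P)/ln(1+r) = −ln(0.1163)/ln(1.024) ≈ 90.721, so the balance reaches zero during payment 91.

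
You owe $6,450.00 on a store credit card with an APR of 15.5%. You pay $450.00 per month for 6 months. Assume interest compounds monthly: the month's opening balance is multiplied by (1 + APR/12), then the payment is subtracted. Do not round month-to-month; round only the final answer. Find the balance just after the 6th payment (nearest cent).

Monthly rate r = 15.5%/12 = 1.29167% = 0.0129167.
Each month: B ← B·(1+r) − $450.00.
Month 1: interest $83.31; balance after payment $6,083.31.
Month 2: interest $78.58; balance after payment $5,711.89.
Month 3: interest $73.78; balance after payment $5,335.67.
Month 4: interest $68.92; balance after payment $4,954.59.
Month 5: interest $64.00; balance after payment $4,568.58.
Month 6: interest $59.01; balance after payment $4,177.59.

$4,177.59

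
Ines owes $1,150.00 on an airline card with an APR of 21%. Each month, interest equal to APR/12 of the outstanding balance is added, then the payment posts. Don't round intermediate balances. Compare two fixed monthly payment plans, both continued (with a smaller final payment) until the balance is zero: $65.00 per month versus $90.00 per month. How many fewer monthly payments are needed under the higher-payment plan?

Monthly rate r = 21%/12 = 1.75% = 0.0175.
At $65.00/mo: n = ⌈−ln(1 − rB₀/P)/ln(1+r)⌉ = 22 payments (last $23.30); total interest = total paid − $1,150.00 = $238.30.
At $90.00/mo: 15 payments (last $53.21); total interest $163.21.
Payments saved = 22 − 15 = 7.

7 fewer payments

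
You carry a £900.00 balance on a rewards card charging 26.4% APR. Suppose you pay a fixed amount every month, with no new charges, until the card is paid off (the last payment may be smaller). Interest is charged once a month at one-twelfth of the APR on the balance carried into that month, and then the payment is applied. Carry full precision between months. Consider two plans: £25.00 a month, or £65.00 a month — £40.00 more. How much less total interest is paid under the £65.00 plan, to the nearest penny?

Monthly rate r = 26.4%/12 = 2.2% = 0.022.
At £25.00/mo: n = ⌈−ln(1 − rB₀/P)/ln(1+r)⌉ = 73 payments (last £3.93); total interest = total paid − £900.00 = £903.93.
At £65.00/mo: 17 payments (last £45.27); total interest £185.27.
Interest saved = £903.93 − £185.27 = £718.66.

£718.66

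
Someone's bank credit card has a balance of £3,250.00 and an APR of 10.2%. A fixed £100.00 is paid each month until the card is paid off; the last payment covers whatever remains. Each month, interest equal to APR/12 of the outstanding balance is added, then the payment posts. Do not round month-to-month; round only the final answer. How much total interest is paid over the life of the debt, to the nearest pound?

Monthly rate r = 10.2%/12 = 0.85% = 0.0085.
Payoff takes n = ⌈−ln(1 − rB₀/P)/ln(1+r)⌉ = ⌈38.198⌉ = 39 payments; the last is £19.85.
Total paid = 38·£100.00 + £19.85 = £3,819.85.
Total interest = total paid − principal = £3,819.85 − £3,250.00 = £569.85.

£570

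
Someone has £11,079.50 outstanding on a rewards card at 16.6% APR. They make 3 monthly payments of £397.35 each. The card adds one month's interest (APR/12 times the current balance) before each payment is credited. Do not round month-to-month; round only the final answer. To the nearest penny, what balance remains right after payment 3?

Monthly rate r = 16.6%/12 = 1.38333% = 0.0138333.
Each month: B ← B·(1+r) − £397.35.
Month 1: interest £153.27; balance after payment £10,835.42.
Month 2: interest £149.89; balance after payment £10,587.96.
Month 3: interest £146.47; balance after payment £10,337.07.

£10,337.07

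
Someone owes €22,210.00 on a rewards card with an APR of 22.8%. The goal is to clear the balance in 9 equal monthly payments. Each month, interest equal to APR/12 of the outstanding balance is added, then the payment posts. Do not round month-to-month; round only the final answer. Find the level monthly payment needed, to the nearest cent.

€2,708.10

Monthly rate r = 22.8%/12 = 1.9% = 0.019.
Level-payment amortization: P = B₀·r / (1 − (1+r)^(−n)) = 22210.00·0.019 / (1 − 1.019^(−9)).
Denominator 1 − (1+r)^(−9) = 0.155825277.
P = 421.99 / 0.155825277 ≈ 2708.10.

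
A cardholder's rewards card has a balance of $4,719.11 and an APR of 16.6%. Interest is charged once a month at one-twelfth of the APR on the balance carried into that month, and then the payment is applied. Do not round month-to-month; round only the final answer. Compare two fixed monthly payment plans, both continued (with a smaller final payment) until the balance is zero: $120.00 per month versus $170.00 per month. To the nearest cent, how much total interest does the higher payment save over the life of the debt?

$863.56

Monthly rate r = 16.6%/12 = 1.38333% = 0.0138333.
At $120.00/mo: n = ⌈−ln(1 − rB₀/P)/ln(1+r)⌉ = 58 payments (last $19.20); total interest = total paid − $4,719.11 = $2,140.09.
At $170.00/mo: 36 payments (last $45.64); total interest $1,276.53.
Interest saved = $2,140.09 − $1,276.53 = $863.56.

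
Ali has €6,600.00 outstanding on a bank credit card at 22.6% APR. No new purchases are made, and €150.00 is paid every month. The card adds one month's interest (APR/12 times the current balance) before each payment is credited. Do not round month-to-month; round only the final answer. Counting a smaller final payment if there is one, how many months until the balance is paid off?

95 payments

Monthly rate r = 22.6%/12 = 1.88333% = 0.0188333.
Recurrence: B ← B·(1+r) − €150.00.
Month 1: interest €124.30; balance after payment €6,574.30.
Month 2: interest €123.82; balance after payment €6,548.12.
Closed form: n = −ln(1 − rB₀/P)/ln(1+r) = −ln(0.17133)/ln(1.01883) ≈ 94.551, so the balance reaches zero during payment 95.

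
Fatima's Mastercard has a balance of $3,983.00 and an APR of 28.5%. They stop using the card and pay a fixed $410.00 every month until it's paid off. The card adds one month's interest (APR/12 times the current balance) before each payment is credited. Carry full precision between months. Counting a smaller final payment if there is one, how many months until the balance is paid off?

Monthly rate r = 28.5%/12 = 2.375% = 0.02375.
Recurrence: B ← B·(1+r) − $410.00.
Month 1: interest $94.60; balance after payment $3,667.60.
Month 2: interest $87.11; balance after payment $3,344.70.
Closed form: n = −ln(1 − rB₀/P)/ln(1+r) = −ln(0.76928)/ln(1.02375) ≈ 11.175, so the balance reaches zero during payment 12.

12 months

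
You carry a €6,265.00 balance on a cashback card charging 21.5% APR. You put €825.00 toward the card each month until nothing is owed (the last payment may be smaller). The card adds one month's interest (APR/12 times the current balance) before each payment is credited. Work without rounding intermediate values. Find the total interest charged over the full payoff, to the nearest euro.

€531

Monthly rate r = 21.5%/12 = 1.79167% = 0.0179167.
Payoff takes n = ⌈−ln(1 − rB₀/P)/ln(1+r)⌉ = ⌈8.236⌉ = 9 payments; the last is €195.76.
Total paid = 8·€825.00 + €195.76 = €6,795.76.
Total interest = total paid − principal = €6,795.76 − €6,265.00 = €530.76.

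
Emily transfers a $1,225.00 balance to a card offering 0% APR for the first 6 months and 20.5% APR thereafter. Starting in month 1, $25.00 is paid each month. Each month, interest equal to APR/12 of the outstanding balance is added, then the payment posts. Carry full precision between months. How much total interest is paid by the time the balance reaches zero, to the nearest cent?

Promo months 1–6 at r₀ = 0%/12 = 0; months 7+ at r₁ = 20.5%/12 = 0.0170833.
After month 6 (no interest yet): B = $1,225.00 − 6·$25.00 = $1,075.00.
Then at r₁ with $25.00/mo: n₂ = −ln(1 − r₁·B/P)/ln(1+r₁) ≈ 78.31 → 79 more payments.
Total paid = 84·$25.00 + $7.73 = $2,107.73; interest = $2,107.73 − $1,225.00 = $882.73.

$882.73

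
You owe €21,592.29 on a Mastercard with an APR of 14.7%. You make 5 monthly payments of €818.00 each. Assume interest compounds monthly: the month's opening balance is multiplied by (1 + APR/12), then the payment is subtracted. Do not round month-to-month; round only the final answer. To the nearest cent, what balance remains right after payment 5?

Monthly rate r = 14.7%/12 = 1.225% = 0.01225.
Each month: B ← B·(1+r) − €818.00.
Month 1: interest €264.51; balance after payment €21,038.80.
Month 2: interest €257.73; balance after payment €20,478.52.
Month 3: interest €250.86; balance after payment €19,911.38.
Month 4: interest €243.91; balance after payment €19,337.30.
Month 5: interest €236.88; balance after payment €18,756.18.

€18,756.18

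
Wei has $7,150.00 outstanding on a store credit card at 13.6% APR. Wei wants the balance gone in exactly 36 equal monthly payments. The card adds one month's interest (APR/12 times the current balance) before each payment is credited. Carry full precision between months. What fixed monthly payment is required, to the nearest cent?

$242.98

Monthly rate r = 13.6%/12 = 1.13333% = 0.0113333.
Level-payment amortization: P = B₀·r / (1 − (1+r)^(−n)) = 7150.00·0.0113333 / (1 − 1.01133^(−36)).
Denominator 1 − (1+r)^(−36) = 0.333493456.
P = 81.0333 / 0.333493456 ≈ 242.98.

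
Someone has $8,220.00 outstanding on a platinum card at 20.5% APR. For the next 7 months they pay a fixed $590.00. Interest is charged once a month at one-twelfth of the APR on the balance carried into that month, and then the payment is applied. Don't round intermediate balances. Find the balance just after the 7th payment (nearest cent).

Monthly rate r = 20.5%/12 = 1.70833% = 0.0170833.
Each month: B ← B·(1+r) − $590.00.
Month 1: interest $140.42; balance after payment $7,770.42.
Month 2: interest $132.74; balance after payment $7,313.17.
Month 3: interest $124.93; balance after payment $6,848.10.
Month 4: interest $116.99; balance after payment $6,375.09.
Month 5: interest $108.91; balance after payment $5,894.00.
Month 6: interest $100.69; balance after payment $5,404.69.
Month 7: interest $92.33; balance after payment $4,907.02.

$4,907.02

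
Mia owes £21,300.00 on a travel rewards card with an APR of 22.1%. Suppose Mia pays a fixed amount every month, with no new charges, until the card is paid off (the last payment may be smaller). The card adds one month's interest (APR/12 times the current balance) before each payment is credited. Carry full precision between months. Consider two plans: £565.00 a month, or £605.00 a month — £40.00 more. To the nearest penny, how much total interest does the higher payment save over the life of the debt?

£2,039.42

Monthly rate r = 22.1%/12 = 1.84167% = 0.0184167.
At £565.00/mo: n = ⌈−ln(1 − rB₀/P)/ln(1+r)⌉ = 65 payments (last £532.20); total interest = total paid − £21,300.00 = £15,392.20.
At £605.00/mo: 58 payments (last £167.78); total interest £13,352.78.
Interest saved = £15,392.20 − £13,352.78 = £2,039.42.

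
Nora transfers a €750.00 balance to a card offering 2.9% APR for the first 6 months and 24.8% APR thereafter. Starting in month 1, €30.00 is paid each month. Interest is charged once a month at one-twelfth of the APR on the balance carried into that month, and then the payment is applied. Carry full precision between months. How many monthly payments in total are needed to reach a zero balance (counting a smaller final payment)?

31 payments

Promo months 1–6 at r₀ = 2.9%/12 = 0.00241667; months 7+ at r₁ = 24.8%/12 = 0.0206667.
After month 6: iterate B ← B·(1+r₀) − €30.00 for 6 months → €579.85.
Then at r₁ with €30.00/mo: n₂ = −ln(1 − r₁·B/P)/ln(1+r₁) ≈ 24.93 → 25 more payments.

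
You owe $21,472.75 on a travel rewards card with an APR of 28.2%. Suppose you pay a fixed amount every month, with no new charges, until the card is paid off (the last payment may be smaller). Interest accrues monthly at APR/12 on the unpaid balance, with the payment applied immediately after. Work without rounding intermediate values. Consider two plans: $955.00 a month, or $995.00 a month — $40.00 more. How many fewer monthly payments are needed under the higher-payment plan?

Monthly rate r = 28.2%/12 = 2.35% = 0.0235.
At $955.00/mo: n = ⌈−ln(1 − rB₀/P)/ln(1+r)⌉ = 33 payments (last $343.66); total interest = total paid − $21,472.75 = $9,430.91.
At $995.00/mo: 31 payments (last $461.10); total interest $8,838.35.
Payments saved = 33 − 31 = 2.

2 fewer payments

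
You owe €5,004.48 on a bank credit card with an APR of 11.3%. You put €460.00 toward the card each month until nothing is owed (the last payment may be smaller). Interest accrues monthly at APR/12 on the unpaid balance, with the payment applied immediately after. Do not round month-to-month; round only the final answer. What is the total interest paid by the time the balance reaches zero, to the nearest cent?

€300.68

Monthly rate r = 11.3%/12 = 0.941667% = 0.00941667.
Payoff takes n = ⌈−ln(1 − rB₀/P)/ln(1+r)⌉ = ⌈11.532⌉ = 12 payments; the last is €245.16.
Total paid = 11·€460.00 + €245.16 = €5,305.16.
Total interest = total paid − principal = €5,305.16 − €5,004.48 = €300.68.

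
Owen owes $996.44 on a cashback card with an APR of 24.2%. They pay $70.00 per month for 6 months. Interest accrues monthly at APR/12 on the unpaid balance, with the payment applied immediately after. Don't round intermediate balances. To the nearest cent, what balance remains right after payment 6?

$681.50

Monthly rate r = 24.2%/12 = 2.01667% = 0.0201667.
Each month: B ← B·(1+r) − $70.00.
Month 1: interest $20.09; balance after payment $946.53.
Month 2: interest $19.09; balance after payment $895.62.
Month 3: interest $18.06; balance after payment $843.69.
Month 4: interest $17.01; balance after payment $790.70.
Month 5: interest $15.95; balance after payment $736.65.
Month 6: interest $14.86; balance after payment $681.50.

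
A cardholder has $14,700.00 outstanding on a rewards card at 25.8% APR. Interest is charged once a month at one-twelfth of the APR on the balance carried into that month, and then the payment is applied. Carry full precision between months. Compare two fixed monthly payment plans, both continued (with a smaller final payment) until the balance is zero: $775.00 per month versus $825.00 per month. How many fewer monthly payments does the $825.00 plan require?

Monthly rate r = 25.8%/12 = 2.15% = 0.0215.
At $775.00/mo: n = ⌈−ln(1 − rB₀/P)/ln(1+r)⌉ = 25 payments (last $489.77); total interest = total paid − $14,700.00 = $4,389.77.
At $825.00/mo: 23 payments (last $585.37); total interest $4,035.37.
Payments saved = 25 − 23 = 2.

2 fewer payments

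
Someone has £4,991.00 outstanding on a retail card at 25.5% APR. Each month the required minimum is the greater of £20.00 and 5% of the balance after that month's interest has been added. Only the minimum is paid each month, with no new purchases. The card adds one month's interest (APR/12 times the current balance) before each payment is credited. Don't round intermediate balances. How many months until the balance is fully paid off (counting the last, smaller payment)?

Monthly rate r = 25.5%/12 = 2.125% = 0.02125.
While 5% of the post-interest balance exceeds £20.00, each month B ← (B·(1+r))·(1 − 0.05), i.e. B shrinks by the factor (1+r)·0.95 = 0.97019.
This holds for months 1–85. Entering month 86 the balance is £381.00; 5% of the post-interest balance is now below £20.00, so the flat £20.00 minimum applies from here.
From month 86 a fixed £20.00 at rate r clears £381.00 in 25 more payments. Total: 85 + 25 = 110 months.

110 months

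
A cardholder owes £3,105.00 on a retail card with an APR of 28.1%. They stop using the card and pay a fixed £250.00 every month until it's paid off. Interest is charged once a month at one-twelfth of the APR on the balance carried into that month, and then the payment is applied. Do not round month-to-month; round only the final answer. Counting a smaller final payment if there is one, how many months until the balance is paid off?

Monthly rate r = 28.1%/12 = 2.34167% = 0.0234167.
Recurrence: B ← B·(1+r) − £250.00.
Month 1: interest £72.71; balance after payment £2,927.71.
Month 2: interest £68.56; balance after payment £2,746.27.
Closed form: n = −ln(1 − rB₀/P)/ln(1+r) = −ln(0.70917)/ln(1.02342) ≈ 14.847, so the balance reaches zero during payment 15.

15 payments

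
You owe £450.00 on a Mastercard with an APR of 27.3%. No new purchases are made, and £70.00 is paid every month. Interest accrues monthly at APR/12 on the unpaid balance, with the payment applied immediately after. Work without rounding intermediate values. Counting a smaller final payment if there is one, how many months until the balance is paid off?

Monthly rate r = 27.3%/12 = 2.275% = 0.02275.
Recurrence: B ← B·(1+r) − £70.00.
Month 1: interest £10.24; balance after payment £390.24.
Month 2: interest £8.88; balance after payment £329.12.
Closed form: n = −ln(1 − rB₀/P)/ln(1+r) = −ln(0.85375)/ln(1.02275) ≈ 7.029, so the balance reaches zero during payment 8.

8 payments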